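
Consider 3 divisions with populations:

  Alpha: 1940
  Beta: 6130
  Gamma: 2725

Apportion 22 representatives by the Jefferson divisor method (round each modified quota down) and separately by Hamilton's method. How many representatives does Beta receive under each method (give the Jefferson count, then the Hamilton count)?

13 and 12

Jefferson: Alpha 4, Beta 13, Gamma 5.
Hamilton: Alpha 4, Beta 12, Gamma 6.
Beta gets 13 under Jefferson and 12 under Hamilton.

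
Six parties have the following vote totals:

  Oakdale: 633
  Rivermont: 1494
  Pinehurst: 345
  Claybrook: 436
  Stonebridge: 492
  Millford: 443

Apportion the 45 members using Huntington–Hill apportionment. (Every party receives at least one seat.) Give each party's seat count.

Oakdale=7; Rivermont=18; Pinehurst=4; Claybrook=5; Stonebridge=6; Millford=5

With divisor 85: modified quotas Oakdale 7.447, Rivermont 17.576, Pinehurst 4.059, Claybrook 5.129, Stonebridge 5.788, Millford 5.212.
Geometric-mean thresholds: Oakdale √(7·8)=7.483, Rivermont √(17·18)=17.493, Pinehurst √(4·5)=4.472, Claybrook √(5·6)=5.477, Stonebridge √(5·6)=5.477, Millford √(5·6)=5.477.
Each quota rounded against its threshold gives Oakdale 7, Rivermont 18, Pinehurst 4, Claybrook 5, Stonebridge 6, Millford 5 (total 45).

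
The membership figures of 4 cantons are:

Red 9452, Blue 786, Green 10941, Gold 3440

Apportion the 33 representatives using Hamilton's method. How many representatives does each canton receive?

Standard divisor: 24619 ÷ 33 ≈ 746.03.
Standard quotas: Red 12.6697, Blue 1.0536, Green 14.6656, Gold 4.6111.
Lower quotas: Red 12, Blue 1, Green 14, Gold 4 (sum 31, leaving 2 seats).
Remainders in descending order: Red 0.6697, Green 0.6656, Gold 0.6111, Blue 0.0536.
The surplus seats go to Red, Green.

Red: 13; Blue: 1; Green: 15; Gold: 4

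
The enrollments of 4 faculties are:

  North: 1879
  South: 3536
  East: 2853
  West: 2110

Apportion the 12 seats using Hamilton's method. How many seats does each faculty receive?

The standard divisor is 10378/12 ≈ 864.833.
Standard quotas: North 2.173, South 4.089, East 3.299, West 2.440.
Lower quotas: North 2, South 4, East 3, West 2 (sum 11, leaving 1 seat).
Remainders in descending order: West 0.440, East 0.299, North 0.173, South 0.089.
The surplus seat goes to West.

North 2, South 4, East 3, West 3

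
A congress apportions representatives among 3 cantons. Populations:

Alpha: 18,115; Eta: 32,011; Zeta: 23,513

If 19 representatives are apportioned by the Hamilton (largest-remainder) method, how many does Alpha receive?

5

Standard divisor: 73639 ÷ 19 ≈ 3875.737.
Standard quotas: Alpha 4.6739, Eta 8.2593, Zeta 6.0667.
Lower quotas: Alpha 4, Eta 8, Zeta 6 (sum 18, leaving 1 seat).
Remainders in descending order: Alpha 0.6739, Eta 0.2593, Zeta 0.0667.
The surplus seat goes to Alpha.
Alpha receives 5.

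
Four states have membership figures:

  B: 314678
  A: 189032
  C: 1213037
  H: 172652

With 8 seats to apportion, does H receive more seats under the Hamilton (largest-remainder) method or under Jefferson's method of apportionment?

Hamilton: B 1, A 1, C 5, H 1.
Jefferson: B 1, A 1, C 6, H 0.
H gets 1 under Hamilton and 0 under Jefferson.

Hamilton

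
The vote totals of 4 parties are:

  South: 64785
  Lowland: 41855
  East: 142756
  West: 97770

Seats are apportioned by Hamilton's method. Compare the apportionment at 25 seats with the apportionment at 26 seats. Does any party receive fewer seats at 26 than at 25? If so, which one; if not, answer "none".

none

At 25 seats: South 5, Lowland 3, East 10, West 7.
At 26 seats: South 5, Lowland 3, East 11, West 7.
No party's allocation decreased.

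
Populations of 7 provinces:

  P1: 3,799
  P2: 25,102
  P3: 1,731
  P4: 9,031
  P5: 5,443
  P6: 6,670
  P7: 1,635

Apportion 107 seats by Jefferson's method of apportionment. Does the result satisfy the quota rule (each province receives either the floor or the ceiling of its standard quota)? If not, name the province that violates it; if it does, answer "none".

P2

Standard quotas: P1 7.611, P2 50.288, P3 3.468, P4 18.092, P5 10.904, P6 13.362, P7 3.275.
Jefferson allocation: P1 7, P2 52, P3 3, P4 18, P5 11, P6 13, P7 3.
P2 has quota 50.288 (lower 50, upper 51) but receives 52 — outside the quota interval.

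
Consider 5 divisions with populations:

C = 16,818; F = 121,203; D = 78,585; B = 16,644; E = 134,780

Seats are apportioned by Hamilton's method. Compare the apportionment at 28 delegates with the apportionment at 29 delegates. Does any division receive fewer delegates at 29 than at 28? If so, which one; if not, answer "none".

At 28 seats: C 2, F 9, D 6, B 1, E 10.
At 29 seats: C 1, F 10, D 6, B 1, E 11.
C drops from 2 to 1.

C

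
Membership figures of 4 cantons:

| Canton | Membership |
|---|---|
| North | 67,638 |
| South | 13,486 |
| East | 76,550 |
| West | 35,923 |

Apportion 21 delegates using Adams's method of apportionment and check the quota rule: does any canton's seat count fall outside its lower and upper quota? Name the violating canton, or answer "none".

Standard quotas: North 7.337, South 1.463, East 8.304, West 3.897.
Adams allocation: North 7, South 2, East 8, West 4.
Every allocation lies between the lower and upper quota.

none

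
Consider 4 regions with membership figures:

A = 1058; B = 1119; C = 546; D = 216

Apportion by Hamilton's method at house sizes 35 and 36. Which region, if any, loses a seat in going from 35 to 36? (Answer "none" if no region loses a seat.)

D

At 35 seats: A 13, B 13, C 6, D 3.
At 36 seats: A 13, B 14, C 7, D 2.
D drops from 3 to 2.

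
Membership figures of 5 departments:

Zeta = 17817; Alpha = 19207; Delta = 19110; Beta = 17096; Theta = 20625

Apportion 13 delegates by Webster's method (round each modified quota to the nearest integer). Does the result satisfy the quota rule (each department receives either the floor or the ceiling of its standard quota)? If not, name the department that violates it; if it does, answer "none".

Standard quotas: Zeta 2.468, Alpha 2.660, Delta 2.647, Beta 2.368, Theta 2.857.
Webster allocation: Zeta 2, Alpha 3, Delta 3, Beta 2, Theta 3.
Every allocation lies between the lower and upper quota.

none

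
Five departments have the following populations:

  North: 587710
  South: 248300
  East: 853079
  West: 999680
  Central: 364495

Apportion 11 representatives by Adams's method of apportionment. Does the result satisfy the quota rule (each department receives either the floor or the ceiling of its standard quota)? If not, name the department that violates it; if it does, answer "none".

Standard quotas: North 2.117, South 0.895, East 3.073, West 3.602, Central 1.313.
Adams allocation: North 2, South 1, East 3, West 3, Central 2.
Every allocation lies between the lower and upper quota.

none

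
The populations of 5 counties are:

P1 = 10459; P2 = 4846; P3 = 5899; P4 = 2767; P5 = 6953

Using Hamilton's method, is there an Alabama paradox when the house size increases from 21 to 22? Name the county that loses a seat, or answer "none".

none

At 21 seats: P1 7, P2 3, P3 4, P4 2, P5 5.
At 22 seats: P1 7, P2 4, P3 4, P4 2, P5 5.
No county's allocation decreased.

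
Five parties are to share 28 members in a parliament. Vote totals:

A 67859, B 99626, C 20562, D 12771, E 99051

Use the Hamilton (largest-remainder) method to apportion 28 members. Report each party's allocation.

Total 299869; standard divisor 299869/28 ≈ 10709.607.
Standard quotas: A 6.3363, B 9.3025, C 1.9200, D 1.1925, E 9.2488.
Lower quotas: A 6, B 9, C 1, D 1, E 9 (sum 26, leaving 2 seats).
Remainders in descending order: C 0.9200, A 0.3363, B 0.3025, E 0.2488, D 0.1925.
The surplus seats go to C, A.

A=7, B=9, C=2, D=1, E=9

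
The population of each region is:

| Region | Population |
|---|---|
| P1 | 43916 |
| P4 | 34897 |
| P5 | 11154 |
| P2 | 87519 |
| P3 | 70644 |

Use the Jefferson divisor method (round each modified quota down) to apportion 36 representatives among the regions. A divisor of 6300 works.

With modified divisor 6300: modified quotas P1 6.971, P4 5.539, P5 1.770, P2 13.892, P3 11.213.
Rounding down: P1 6, P4 5, P5 1, P2 13, P3 11 (total 36).

P1 6, P4 5, P5 1, P2 13, P3 11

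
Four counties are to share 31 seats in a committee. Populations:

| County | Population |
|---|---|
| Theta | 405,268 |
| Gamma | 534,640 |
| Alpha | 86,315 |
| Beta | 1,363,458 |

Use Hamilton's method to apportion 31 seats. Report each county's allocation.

Theta=5, Gamma=7, Alpha=1, Beta=18

The standard divisor is 2389681/31 ≈ 77086.484.
Standard quotas: Theta 5.2573, Gamma 6.9356, Alpha 1.1197, Beta 17.6874.
Lower quotas: Theta 5, Gamma 6, Alpha 1, Beta 17 (sum 29, leaving 2 seats).
Remainders in descending order: Gamma 0.9356, Beta 0.6874, Theta 0.2573, Alpha 0.1197.
Largest remainders: Gamma, Beta receive the extra seats.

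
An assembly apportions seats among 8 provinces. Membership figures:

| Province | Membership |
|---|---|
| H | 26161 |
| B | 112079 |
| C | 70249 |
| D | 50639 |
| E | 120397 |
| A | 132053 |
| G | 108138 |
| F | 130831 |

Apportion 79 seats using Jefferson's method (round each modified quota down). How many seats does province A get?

Standard divisor 750547/79 ≈ 9500.595; standard quotas: H 2.754, B 11.797, C 7.394, D 5.330, E 12.673, A 13.899, G 11.382, F 13.771.
Rounding down gives 2, 11, 7, 5, 12, 13, 11, 13 = 74 seats, so the divisor must be adjusted.
With modified divisor 8900: modified quotas H 2.939, B 12.593, C 7.893, D 5.690, E 13.528, A 14.837, G 12.150, F 14.700.
Rounding down: H 2, B 12, C 7, D 5, E 13, A 14, G 12, F 14 (total 79).
A receives 14.

14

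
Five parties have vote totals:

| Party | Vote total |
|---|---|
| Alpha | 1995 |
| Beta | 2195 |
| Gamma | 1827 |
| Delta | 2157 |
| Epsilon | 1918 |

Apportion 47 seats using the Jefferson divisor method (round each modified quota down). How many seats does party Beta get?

Standard divisor 10092/47 ≈ 214.723; standard quotas: Alpha 9.291, Beta 10.222, Gamma 8.509, Delta 10.045, Epsilon 8.932.
Rounding down gives 9, 10, 8, 10, 8 = 45 seats, so the divisor must be adjusted.
With modified divisor 200: modified quotas Alpha 9.975, Beta 10.975, Gamma 9.135, Delta 10.785, Epsilon 9.590.
Rounding down: Alpha 9, Beta 10, Gamma 9, Delta 10, Epsilon 9 (total 47).
Beta receives 10.

10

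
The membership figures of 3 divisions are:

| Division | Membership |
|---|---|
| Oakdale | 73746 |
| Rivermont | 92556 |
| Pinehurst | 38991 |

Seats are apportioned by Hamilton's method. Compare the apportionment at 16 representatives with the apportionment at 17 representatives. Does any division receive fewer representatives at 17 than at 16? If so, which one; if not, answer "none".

none

At 16 seats: Oakdale 6, Rivermont 7, Pinehurst 3.
At 17 seats: Oakdale 6, Rivermont 8, Pinehurst 3.
No division's allocation decreased.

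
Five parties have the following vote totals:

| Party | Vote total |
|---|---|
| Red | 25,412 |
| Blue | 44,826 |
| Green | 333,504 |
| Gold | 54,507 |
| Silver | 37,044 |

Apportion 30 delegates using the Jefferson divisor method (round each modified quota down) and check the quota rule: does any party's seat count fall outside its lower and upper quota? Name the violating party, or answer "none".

Green

Standard quotas: Red 1.539, Blue 2.715, Green 20.200, Gold 3.302, Silver 2.244.
Jefferson allocation: Red 1, Blue 2, Green 22, Gold 3, Silver 2.
Green has quota 20.200 (lower 20, upper 21) but receives 22 — outside the quota interval.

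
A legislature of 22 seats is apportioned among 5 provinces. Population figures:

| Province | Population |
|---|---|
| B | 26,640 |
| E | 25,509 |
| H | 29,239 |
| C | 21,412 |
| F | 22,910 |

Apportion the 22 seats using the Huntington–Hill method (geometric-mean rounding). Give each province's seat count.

With divisor 5830: modified quotas B 4.569, E 4.375, H 5.015, C 3.673, F 3.930.
Geometric-mean thresholds: B √(4·5)=4.472, E √(4·5)=4.472, H √(5·6)=5.477, C √(3·4)=3.464, F √(3·4)=3.464.
Each quota rounded against its threshold gives B 5, E 4, H 5, C 4, F 4 (total 22).

B=5, E=4, H=5, C=4, F=4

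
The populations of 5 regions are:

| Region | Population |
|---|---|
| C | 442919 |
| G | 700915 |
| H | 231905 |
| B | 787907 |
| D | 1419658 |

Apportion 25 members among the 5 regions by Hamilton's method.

Total 3583304; standard divisor 3583304/25 ≈ 143332.16.
Standard quotas: C 3.0902, G 4.8901, H 1.6180, B 5.4971, D 9.9047.
Lower quotas: C 3, G 4, H 1, B 5, D 9 (sum 22, leaving 3 seats).
Remainders in descending order: D 0.9047, G 0.8901, H 0.6180, B 0.4971, C 0.0902.
Largest remainders: D, G, H receive the extra seats.

C=3, G=5, H=2, B=5, D=10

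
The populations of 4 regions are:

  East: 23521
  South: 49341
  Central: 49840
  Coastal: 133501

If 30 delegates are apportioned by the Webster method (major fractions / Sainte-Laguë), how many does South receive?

6

Standard divisor 256203/30 ≈ 8540.1; standard quotas: East 2.754, South 5.778, Central 5.836, Coastal 15.632.
Rounding to the nearest integer gives 3, 6, 6, 16 = 31 seats, so the divisor must be adjusted.
With modified divisor 8800: modified quotas East 2.673, South 5.607, Central 5.664, Coastal 15.171.
Rounding to the nearest integer: East 3, South 6, Central 6, Coastal 15 (total 30).
South receives 6.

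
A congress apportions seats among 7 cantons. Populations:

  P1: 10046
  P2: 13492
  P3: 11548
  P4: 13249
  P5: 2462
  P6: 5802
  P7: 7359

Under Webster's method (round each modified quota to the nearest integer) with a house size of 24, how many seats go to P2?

Standard divisor 63958/24 ≈ 2664.917; standard quotas: P1 3.770, P2 5.063, P3 4.333, P4 4.972, P5 0.924, P6 2.177, P7 2.761.
Rounding to the nearest integer gives P1 4, P2 5, P3 4, P4 5, P5 1, P6 2, P7 3 — total 24, matching the house size, so no adjustment is needed.
P2 receives 5.

5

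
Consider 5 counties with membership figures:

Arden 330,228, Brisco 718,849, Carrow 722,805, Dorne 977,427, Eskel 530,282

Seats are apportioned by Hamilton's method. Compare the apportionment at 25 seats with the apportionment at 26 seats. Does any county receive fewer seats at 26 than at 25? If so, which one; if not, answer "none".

At 25 seats: Arden 3, Brisco 5, Carrow 6, Dorne 7, Eskel 4.
At 26 seats: Arden 2, Brisco 6, Carrow 6, Dorne 8, Eskel 4.
Arden drops from 3 to 2.

Arden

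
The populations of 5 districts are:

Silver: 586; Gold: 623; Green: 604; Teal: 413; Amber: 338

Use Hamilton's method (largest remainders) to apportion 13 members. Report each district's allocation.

Silver=3; Gold=3; Green=3; Teal=2; Amber=2

Standard divisor: 2564 ÷ 13 ≈ 197.231.
Standard quotas: Silver 2.971, Gold 3.159, Green 3.062, Teal 2.094, Amber 1.714.
Lower quotas: Silver 2, Gold 3, Green 3, Teal 2, Amber 1 (sum 11, leaving 2 seats).
Remainders in descending order: Silver 0.971, Amber 0.714, Gold 0.159, Teal 0.094, Green 0.062.
Largest remainders: Silver, Amber receive the extra seats.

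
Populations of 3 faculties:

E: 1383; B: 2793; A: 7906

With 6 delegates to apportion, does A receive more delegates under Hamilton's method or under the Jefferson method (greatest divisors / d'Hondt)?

Jefferson

Hamilton: E 1, B 1, A 4.
Jefferson: E 0, B 1, A 5.
A gets 4 under Hamilton and 5 under Jefferson.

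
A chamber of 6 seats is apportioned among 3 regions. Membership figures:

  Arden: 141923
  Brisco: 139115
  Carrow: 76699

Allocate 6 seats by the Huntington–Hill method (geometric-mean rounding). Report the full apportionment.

With divisor 57367: modified quotas Arden 2.474, Brisco 2.425, Carrow 1.337.
Geometric-mean thresholds: Arden √(2·3)=2.449, Brisco √(2·3)=2.449, Carrow √(1·2)=1.414.
Each quota rounded against its threshold gives Arden 3, Brisco 2, Carrow 1 (total 6).

Arden: 3, Brisco: 2, Carrow: 1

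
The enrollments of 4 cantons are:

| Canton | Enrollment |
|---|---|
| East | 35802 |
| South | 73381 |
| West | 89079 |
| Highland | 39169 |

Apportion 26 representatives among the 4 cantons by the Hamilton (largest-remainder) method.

East: 4, South: 8, West: 10, Highland: 4

Standard divisor: 237431 ÷ 26 ≈ 9131.962.
Standard quotas: East 3.9205, South 8.0356, West 9.7546, Highland 4.2892.
Lower quotas: East 3, South 8, West 9, Highland 4 (sum 24, leaving 2 seats).
Remainders in descending order: East 0.9205, West 0.7546, Highland 0.2892, South 0.0356.
Largest remainders: East, West receive the extra seats.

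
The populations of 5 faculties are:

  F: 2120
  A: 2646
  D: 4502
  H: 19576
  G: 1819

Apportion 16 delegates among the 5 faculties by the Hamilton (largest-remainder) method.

Standard divisor: 30663 ÷ 16 ≈ 1916.438.
Standard quotas: F 1.1062, A 1.3807, D 2.3492, H 10.2148, G 0.9492.
Lower quotas: F 1, A 1, D 2, H 10, G 0 (sum 14, leaving 2 seats).
Remainders in descending order: G 0.9492, A 0.3807, D 0.3492, H 0.2148, F 0.1062.
The surplus seats go to G, A.

F: 1, A: 2, D: 2, H: 10, G: 1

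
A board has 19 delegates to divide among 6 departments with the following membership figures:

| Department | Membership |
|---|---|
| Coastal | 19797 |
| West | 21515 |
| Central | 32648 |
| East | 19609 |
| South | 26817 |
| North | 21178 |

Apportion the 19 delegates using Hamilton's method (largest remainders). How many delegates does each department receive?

Coastal=3, West=3, Central=4, East=3, South=3, North=3

Standard divisor: 141564 ÷ 19 ≈ 7450.737.
Standard quotas: Coastal 2.6571, West 2.8876, Central 4.3818, East 2.6318, South 3.5992, North 2.8424.
Lower quotas: Coastal 2, West 2, Central 4, East 2, South 3, North 2 (sum 15, leaving 4 seats).
Remainders in descending order: West 0.8876, North 0.8424, Coastal 0.6571, East 0.6318, South 0.5992, Central 0.3818.
Largest remainders: West, North, Coastal, East receive the extra seats.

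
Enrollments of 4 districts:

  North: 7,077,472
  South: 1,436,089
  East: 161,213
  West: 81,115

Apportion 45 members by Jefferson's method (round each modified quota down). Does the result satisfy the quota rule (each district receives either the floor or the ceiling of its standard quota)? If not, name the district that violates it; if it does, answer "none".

Standard quotas: North 36.374, South 7.381, East 0.829, West 0.417.
Jefferson allocation: North 38, South 7, East 0, West 0.
North has quota 36.374 (lower 36, upper 37) but receives 38 — outside the quota interval.

North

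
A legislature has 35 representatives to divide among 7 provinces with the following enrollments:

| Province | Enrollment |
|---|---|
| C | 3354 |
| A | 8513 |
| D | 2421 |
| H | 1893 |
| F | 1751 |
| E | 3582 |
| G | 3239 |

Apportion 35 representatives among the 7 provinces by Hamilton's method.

C=5; A=12; D=3; H=3; F=2; E=5; G=5

Standard divisor: 24753 ÷ 35 ≈ 707.229.
Standard quotas: C 4.7425, A 12.0371, D 3.4232, H 2.6766, F 2.4759, E 5.0648, G 4.5798.
Lower quotas: C 4, A 12, D 3, H 2, F 2, E 5, G 4 (sum 32, leaving 3 seats).
Remainders in descending order: C 0.7425, H 0.6766, G 0.5798, F 0.4759, D 0.4232, E 0.0648, A 0.0371.
The surplus seats go to C, H, G.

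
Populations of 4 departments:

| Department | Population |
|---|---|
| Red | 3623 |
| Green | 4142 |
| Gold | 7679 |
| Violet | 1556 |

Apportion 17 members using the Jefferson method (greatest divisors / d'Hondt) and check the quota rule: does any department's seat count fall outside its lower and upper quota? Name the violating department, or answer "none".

none

Standard quotas: Red 3.623, Green 4.142, Gold 7.679, Violet 1.556.
Jefferson allocation: Red 4, Green 4, Gold 8, Violet 1.
Every allocation lies between the lower and upper quota.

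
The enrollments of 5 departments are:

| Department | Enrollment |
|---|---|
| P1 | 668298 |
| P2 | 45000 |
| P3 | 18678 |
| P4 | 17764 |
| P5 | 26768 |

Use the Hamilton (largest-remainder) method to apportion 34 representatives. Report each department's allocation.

P1 29; P2 2; P3 1; P4 1; P5 1

Standard divisor: 776508 ÷ 34 ≈ 22838.471.
Standard quotas: P1 29.2619, P2 1.9704, P3 0.8178, P4 0.7778, P5 1.1721.
Lower quotas: P1 29, P2 1, P3 0, P4 0, P5 1 (sum 31, leaving 3 seats).
Remainders in descending order: P2 0.9704, P3 0.8178, P4 0.7778, P1 0.2619, P5 0.1721.
The surplus seats go to P2, P3, P4.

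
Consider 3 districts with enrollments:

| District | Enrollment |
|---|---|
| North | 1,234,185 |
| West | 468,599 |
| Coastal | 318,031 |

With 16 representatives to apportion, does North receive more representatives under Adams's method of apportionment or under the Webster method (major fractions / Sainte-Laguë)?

Adams: North 9, West 4, Coastal 3.
Webster: North 10, West 4, Coastal 2.
North gets 9 under Adams and 10 under Webster.

Webster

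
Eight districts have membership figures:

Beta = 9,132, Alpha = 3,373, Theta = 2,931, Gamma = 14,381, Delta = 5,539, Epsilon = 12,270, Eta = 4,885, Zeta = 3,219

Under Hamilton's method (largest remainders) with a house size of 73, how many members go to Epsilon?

Total 55730; standard divisor 55730/73 ≈ 763.425.
Standard quotas: Beta 11.9619, Alpha 4.4182, Theta 3.8393, Gamma 18.8375, Delta 7.2555, Epsilon 16.0723, Eta 6.3988, Zeta 4.2165.
Lower quotas: Beta 11, Alpha 4, Theta 3, Gamma 18, Delta 7, Epsilon 16, Eta 6, Zeta 4 (sum 69, leaving 4 seats).
Remainders in descending order: Beta 0.9619, Theta 0.8393, Gamma 0.8375, Alpha 0.4182, Eta 0.3988, Delta 0.2555, Zeta 0.2165, Epsilon 0.0723.
The surplus seats go to Beta, Theta, Gamma, Alpha.
Epsilon receives 16.

16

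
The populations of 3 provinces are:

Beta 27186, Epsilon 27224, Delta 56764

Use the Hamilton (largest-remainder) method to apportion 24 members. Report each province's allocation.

Beta 6; Epsilon 6; Delta 12

Total 111174; standard divisor 111174/24 ≈ 4632.25.
Standard quotas: Beta 5.8689, Epsilon 5.8771, Delta 12.2541.
Lower quotas: Beta 5, Epsilon 5, Delta 12 (sum 22, leaving 2 seats).
Remainders in descending order: Epsilon 0.8771, Beta 0.8689, Delta 0.2541.
Largest remainders: Epsilon, Beta receive the extra seats.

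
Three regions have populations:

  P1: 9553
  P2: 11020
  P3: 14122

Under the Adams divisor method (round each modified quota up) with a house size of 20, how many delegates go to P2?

6

Standard divisor 34695/20 ≈ 1734.75; standard quotas: P1 5.507, P2 6.353, P3 8.141.
Rounding up gives 6, 7, 9 = 22 seats, so the divisor must be adjusted.
With modified divisor 1900: modified quotas P1 5.028, P2 5.800, P3 7.433.
Rounding up: P1 6, P2 6, P3 8 (total 20).
P2 receives 6.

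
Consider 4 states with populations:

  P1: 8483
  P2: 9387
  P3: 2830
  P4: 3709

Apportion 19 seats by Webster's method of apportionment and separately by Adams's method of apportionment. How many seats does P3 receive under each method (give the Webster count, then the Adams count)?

2 and 3

Webster: P1 7, P2 7, P3 2, P4 3.
Adams: P1 6, P2 7, P3 3, P4 3.
P3 gets 2 under Webster and 3 under Adams.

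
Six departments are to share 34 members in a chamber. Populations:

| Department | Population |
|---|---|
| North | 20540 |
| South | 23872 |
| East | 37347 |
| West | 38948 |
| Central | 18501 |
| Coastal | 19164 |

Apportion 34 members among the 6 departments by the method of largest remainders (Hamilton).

North 5; South 5; East 8; West 8; Central 4; Coastal 4

Standard divisor: 158372 ÷ 34 = 4658.
Standard quotas: North 4.4096, South 5.1249, East 8.0178, West 8.3615, Central 3.9719, Coastal 4.1142.
Lower quotas: North 4, South 5, East 8, West 8, Central 3, Coastal 4 (sum 32, leaving 2 seats).
Remainders in descending order: Central 0.9719, North 0.4096, West 0.3615, South 0.1249, Coastal 0.1142, East 0.0178.
Largest remainders: Central, North receive the extra seats.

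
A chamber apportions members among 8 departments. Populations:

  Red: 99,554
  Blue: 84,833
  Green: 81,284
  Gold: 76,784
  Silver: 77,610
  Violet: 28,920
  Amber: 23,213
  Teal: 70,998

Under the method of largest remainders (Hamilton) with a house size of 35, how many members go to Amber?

Standard divisor: 543196 ÷ 35 ≈ 15519.886.
Standard quotas: Red 6.4146, Blue 5.4661, Green 5.2374, Gold 4.9475, Silver 5.0007, Violet 1.8634, Amber 1.4957, Teal 4.5746.
Lower quotas: Red 6, Blue 5, Green 5, Gold 4, Silver 5, Violet 1, Amber 1, Teal 4 (sum 31, leaving 4 seats).
Remainders in descending order: Gold 0.9475, Violet 0.8634, Teal 0.5746, Amber 0.4957, Blue 0.4661, Red 0.4146, Green 0.2374, Silver 0.0007.
The surplus seats go to Gold, Violet, Teal, Amber.
Amber receives 2.

2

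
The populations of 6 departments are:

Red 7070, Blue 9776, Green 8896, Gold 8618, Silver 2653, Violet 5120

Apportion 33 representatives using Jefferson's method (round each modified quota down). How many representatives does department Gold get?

7

Standard divisor 42133/33 ≈ 1276.758; standard quotas: Red 5.537, Blue 7.657, Green 6.968, Gold 6.750, Silver 2.078, Violet 4.010.
Rounding down gives 5, 7, 6, 6, 2, 4 = 30 seats, so the divisor must be adjusted.
With modified divisor 1200: modified quotas Red 5.892, Blue 8.147, Green 7.413, Gold 7.182, Silver 2.211, Violet 4.267.
Rounding down: Red 5, Blue 8, Green 7, Gold 7, Silver 2, Violet 4 (total 33).
Gold receives 7.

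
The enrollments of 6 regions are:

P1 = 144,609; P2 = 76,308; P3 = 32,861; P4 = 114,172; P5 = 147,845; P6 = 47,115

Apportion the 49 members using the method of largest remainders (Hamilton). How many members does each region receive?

The standard divisor is 562910/49 ≈ 11487.959.
Standard quotas: P1 12.5879, P2 6.6424, P3 2.8605, P4 9.9384, P5 12.8696, P6 4.1013.
Lower quotas: P1 12, P2 6, P3 2, P4 9, P5 12, P6 4 (sum 45, leaving 4 seats).
Remainders in descending order: P4 0.9384, P5 0.8696, P3 0.8605, P2 0.6424, P1 0.5879, P6 0.1013.
Largest remainders: P4, P5, P3, P2 receive the extra seats.

P1: 12; P2: 7; P3: 3; P4: 10; P5: 13; P6: 4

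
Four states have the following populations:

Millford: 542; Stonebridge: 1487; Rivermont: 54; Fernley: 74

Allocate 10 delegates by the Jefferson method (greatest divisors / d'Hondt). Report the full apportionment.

Standard divisor 2157/10 ≈ 215.7; standard quotas: Millford 2.513, Stonebridge 6.894, Rivermont 0.250, Fernley 0.343.
Rounding down gives 2, 6, 0, 0 = 8 seats, so the divisor must be adjusted.
With modified divisor 183: modified quotas Millford 2.962, Stonebridge 8.126, Rivermont 0.295, Fernley 0.404.
Rounding down: Millford 2, Stonebridge 8, Rivermont 0, Fernley 0 (total 10).

Millford: 2, Stonebridge: 8, Rivermont: 0, Fernley: 0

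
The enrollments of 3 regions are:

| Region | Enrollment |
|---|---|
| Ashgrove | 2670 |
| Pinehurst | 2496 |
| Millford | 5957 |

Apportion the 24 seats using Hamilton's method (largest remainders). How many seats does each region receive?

Ashgrove 6; Pinehurst 5; Millford 13

The standard divisor is 11123/24 ≈ 463.458.
Standard quotas: Ashgrove 5.7610, Pinehurst 5.3856, Millford 12.8534.
Lower quotas: Ashgrove 5, Pinehurst 5, Millford 12 (sum 22, leaving 2 seats).
Remainders in descending order: Millford 0.8534, Ashgrove 0.7610, Pinehurst 0.3856.
Largest remainders: Millford, Ashgrove receive the extra seats.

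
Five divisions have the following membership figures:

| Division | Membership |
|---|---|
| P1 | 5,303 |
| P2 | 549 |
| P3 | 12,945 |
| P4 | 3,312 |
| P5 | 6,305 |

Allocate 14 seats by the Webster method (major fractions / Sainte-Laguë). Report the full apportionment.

Standard divisor 28414/14 ≈ 2029.571; standard quotas: P1 2.613, P2 0.271, P3 6.378, P4 1.632, P5 3.107.
Rounding to the nearest integer gives P1 3, P2 0, P3 6, P4 2, P5 3 — total 14, matching the house size, so no adjustment is needed.

P1 3, P2 0, P3 6, P4 2, P5 3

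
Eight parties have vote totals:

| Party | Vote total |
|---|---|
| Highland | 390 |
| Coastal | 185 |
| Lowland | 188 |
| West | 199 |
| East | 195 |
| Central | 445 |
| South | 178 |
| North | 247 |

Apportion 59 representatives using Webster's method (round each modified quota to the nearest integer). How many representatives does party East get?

6

Standard divisor 2027/59 ≈ 34.356; standard quotas: Highland 11.352, Coastal 5.385, Lowland 5.472, West 5.792, East 5.676, Central 12.953, South 5.181, North 7.189.
Rounding to the nearest integer gives 11, 5, 5, 6, 6, 13, 5, 7 = 58 seats, so the divisor must be adjusted.
With modified divisor 34: modified quotas Highland 11.471, Coastal 5.441, Lowland 5.529, West 5.853, East 5.735, Central 13.088, South 5.235, North 7.265.
Rounding to the nearest integer: Highland 11, Coastal 5, Lowland 6, West 6, East 6, Central 13, South 5, North 7 (total 59).
East receives 6.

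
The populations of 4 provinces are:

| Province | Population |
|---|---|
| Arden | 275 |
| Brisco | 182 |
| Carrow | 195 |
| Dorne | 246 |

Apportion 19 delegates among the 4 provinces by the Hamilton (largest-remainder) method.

Total 898; standard divisor 898/19 ≈ 47.263.
Standard quotas: Arden 5.818, Brisco 3.851, Carrow 4.126, Dorne 5.205.
Lower quotas: Arden 5, Brisco 3, Carrow 4, Dorne 5 (sum 17, leaving 2 seats).
Remainders in descending order: Brisco 0.851, Arden 0.818, Dorne 0.205, Carrow 0.126.
The surplus seats go to Brisco, Arden.

Arden 6, Brisco 4, Carrow 4, Dorne 5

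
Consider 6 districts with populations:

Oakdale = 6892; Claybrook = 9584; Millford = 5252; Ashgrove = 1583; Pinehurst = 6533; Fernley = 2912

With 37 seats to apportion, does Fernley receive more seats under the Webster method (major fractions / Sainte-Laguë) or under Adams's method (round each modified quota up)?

Adams

Webster: Oakdale 8, Claybrook 11, Millford 6, Ashgrove 2, Pinehurst 7, Fernley 3.
Adams: Oakdale 8, Claybrook 10, Millford 6, Ashgrove 2, Pinehurst 7, Fernley 4.
Fernley gets 3 under Webster and 4 under Adams.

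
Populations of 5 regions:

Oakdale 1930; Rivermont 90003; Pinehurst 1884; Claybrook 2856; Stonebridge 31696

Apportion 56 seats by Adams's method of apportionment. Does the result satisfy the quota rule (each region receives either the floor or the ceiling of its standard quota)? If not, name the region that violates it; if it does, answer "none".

Standard quotas: Oakdale 0.842, Rivermont 39.263, Pinehurst 0.822, Claybrook 1.246, Stonebridge 13.827.
Adams allocation: Oakdale 1, Rivermont 38, Pinehurst 1, Claybrook 2, Stonebridge 14.
Rivermont has quota 39.263 (lower 39, upper 40) but receives 38 — outside the quota interval.

Rivermont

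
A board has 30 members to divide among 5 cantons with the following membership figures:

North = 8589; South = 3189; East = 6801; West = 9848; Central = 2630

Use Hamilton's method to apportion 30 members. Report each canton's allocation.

North: 8; South: 3; East: 7; West: 9; Central: 3

Total 31057; standard divisor 31057/30 ≈ 1035.233.
Standard quotas: North 8.2967, South 3.0805, East 6.5695, West 9.5128, Central 2.5405.
Lower quotas: North 8, South 3, East 6, West 9, Central 2 (sum 28, leaving 2 seats).
Remainders in descending order: East 0.5695, Central 0.5405, West 0.5128, North 0.2967, South 0.0805.
The surplus seats go to East, Central.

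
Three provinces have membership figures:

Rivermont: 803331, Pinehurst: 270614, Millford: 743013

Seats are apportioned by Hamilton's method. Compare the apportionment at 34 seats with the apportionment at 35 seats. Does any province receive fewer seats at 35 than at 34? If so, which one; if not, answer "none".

none

At 34 seats: Rivermont 15, Pinehurst 5, Millford 14.
At 35 seats: Rivermont 16, Pinehurst 5, Millford 14.
No province's allocation decreased.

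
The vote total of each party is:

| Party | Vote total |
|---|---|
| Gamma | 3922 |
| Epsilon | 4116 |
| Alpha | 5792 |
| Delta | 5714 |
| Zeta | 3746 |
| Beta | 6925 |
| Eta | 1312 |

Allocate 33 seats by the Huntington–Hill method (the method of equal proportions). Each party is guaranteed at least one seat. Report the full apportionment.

Gamma 4, Epsilon 4, Alpha 6, Delta 6, Zeta 4, Beta 7, Eta 2

With divisor 927: modified quotas Gamma 4.231, Epsilon 4.440, Alpha 6.248, Delta 6.164, Zeta 4.041, Beta 7.470, Eta 1.415.
Geometric-mean thresholds: Gamma √(4·5)=4.472, Epsilon √(4·5)=4.472, Alpha √(6·7)=6.481, Delta √(6·7)=6.481, Zeta √(4·5)=4.472, Beta √(7·8)=7.483, Eta √(1·2)=1.414.
Each quota rounded against its threshold gives Gamma 4, Epsilon 4, Alpha 6, Delta 6, Zeta 4, Beta 7, Eta 2 (total 33).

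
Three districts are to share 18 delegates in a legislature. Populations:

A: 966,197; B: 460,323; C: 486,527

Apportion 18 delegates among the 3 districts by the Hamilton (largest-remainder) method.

The standard divisor is 1913047/18 ≈ 106280.389.
Standard quotas: A 9.0910, B 4.3312, C 4.5778.
Lower quotas: A 9, B 4, C 4 (sum 17, leaving 1 seat).
Remainders in descending order: C 0.5778, B 0.3312, A 0.0910.
Largest remainder: C receives the extra seat.

A 9; B 4; C 5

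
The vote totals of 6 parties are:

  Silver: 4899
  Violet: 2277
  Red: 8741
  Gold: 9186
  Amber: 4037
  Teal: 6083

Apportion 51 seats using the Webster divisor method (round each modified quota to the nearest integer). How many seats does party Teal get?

9

Standard divisor 35223/51 ≈ 690.647; standard quotas: Silver 7.093, Violet 3.297, Red 12.656, Gold 13.301, Amber 5.845, Teal 8.808.
Rounding to the nearest integer gives Silver 7, Violet 3, Red 13, Gold 13, Amber 6, Teal 9 — total 51, matching the house size, so no adjustment is needed.
Teal receives 9.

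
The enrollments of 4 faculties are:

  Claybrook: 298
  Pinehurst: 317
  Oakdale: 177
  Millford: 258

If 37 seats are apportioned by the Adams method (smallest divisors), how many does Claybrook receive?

Standard divisor 1050/37 ≈ 28.378; standard quotas: Claybrook 10.501, Pinehurst 11.170, Oakdale 6.237, Millford 9.091.
Rounding up gives 11, 12, 7, 10 = 40 seats, so the divisor must be adjusted.
With modified divisor 29.6: modified quotas Claybrook 10.068, Pinehurst 10.709, Oakdale 5.980, Millford 8.716.
Rounding up: Claybrook 11, Pinehurst 11, Oakdale 6, Millford 9 (total 37).
Claybrook receives 11.

11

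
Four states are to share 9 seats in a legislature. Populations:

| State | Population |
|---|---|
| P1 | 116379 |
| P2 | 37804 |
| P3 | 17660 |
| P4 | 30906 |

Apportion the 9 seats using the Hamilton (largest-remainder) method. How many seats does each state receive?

The standard divisor is 202749/9 ≈ 22527.667.
Standard quotas: P1 5.1660, P2 1.6781, P3 0.7839, P4 1.3719.
Lower quotas: P1 5, P2 1, P3 0, P4 1 (sum 7, leaving 2 seats).
Remainders in descending order: P3 0.7839, P2 0.6781, P4 0.3719, P1 0.1660.
The surplus seats go to P3, P2.

P1=5, P2=2, P3=1, P4=1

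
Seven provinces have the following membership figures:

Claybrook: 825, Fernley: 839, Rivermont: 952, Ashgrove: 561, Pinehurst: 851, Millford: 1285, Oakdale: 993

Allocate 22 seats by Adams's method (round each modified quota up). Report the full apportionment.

Standard divisor 6306/22 ≈ 286.636; standard quotas: Claybrook 2.878, Fernley 2.927, Rivermont 3.321, Ashgrove 1.957, Pinehurst 2.969, Millford 4.483, Oakdale 3.464.
Rounding up gives 3, 3, 4, 2, 3, 5, 4 = 24 seats, so the divisor must be adjusted.
With modified divisor 326: modified quotas Claybrook 2.531, Fernley 2.574, Rivermont 2.920, Ashgrove 1.721, Pinehurst 2.610, Millford 3.942, Oakdale 3.046.
Rounding up: Claybrook 3, Fernley 3, Rivermont 3, Ashgrove 2, Pinehurst 3, Millford 4, Oakdale 4 (total 22).

Claybrook 3, Fernley 3, Rivermont 3, Ashgrove 2, Pinehurst 3, Millford 4, Oakdale 4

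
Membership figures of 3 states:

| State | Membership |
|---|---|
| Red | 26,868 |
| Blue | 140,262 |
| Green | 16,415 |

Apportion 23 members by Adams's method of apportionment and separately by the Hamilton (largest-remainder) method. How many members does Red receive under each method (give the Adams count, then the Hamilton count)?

4 and 3

Adams: Red 4, Blue 17, Green 2.
Hamilton: Red 3, Blue 18, Green 2.
Red gets 4 under Adams and 3 under Hamilton.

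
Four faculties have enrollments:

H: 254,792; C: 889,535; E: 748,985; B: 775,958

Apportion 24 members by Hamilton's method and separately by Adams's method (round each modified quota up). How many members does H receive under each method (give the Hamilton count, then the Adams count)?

Hamilton: H 2, C 8, E 7, B 7.
Adams: H 3, C 8, E 6, B 7.
H gets 2 under Hamilton and 3 under Adams.

2 and 3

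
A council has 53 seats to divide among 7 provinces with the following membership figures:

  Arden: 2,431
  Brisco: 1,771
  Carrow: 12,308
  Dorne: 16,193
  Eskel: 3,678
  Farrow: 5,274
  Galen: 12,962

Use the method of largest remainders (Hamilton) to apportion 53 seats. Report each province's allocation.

Total 54617; standard divisor 54617/53 ≈ 1030.509.
Standard quotas: Arden 2.3590, Brisco 1.7186, Carrow 11.9436, Dorne 15.7136, Eskel 3.5691, Farrow 5.1179, Galen 12.5782.
Lower quotas: Arden 2, Brisco 1, Carrow 11, Dorne 15, Eskel 3, Farrow 5, Galen 12 (sum 49, leaving 4 seats).
Remainders in descending order: Carrow 0.9436, Brisco 0.7186, Dorne 0.7136, Galen 0.5782, Eskel 0.5691, Arden 0.3590, Farrow 0.1179.
The surplus seats go to Carrow, Brisco, Dorne, Galen.

Arden 2; Brisco 2; Carrow 12; Dorne 16; Eskel 3; Farrow 5; Galen 13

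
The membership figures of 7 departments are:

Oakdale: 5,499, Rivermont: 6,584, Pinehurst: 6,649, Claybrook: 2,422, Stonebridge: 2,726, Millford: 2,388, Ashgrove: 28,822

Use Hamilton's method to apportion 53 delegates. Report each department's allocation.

Oakdale 5, Rivermont 6, Pinehurst 7, Claybrook 2, Stonebridge 3, Millford 2, Ashgrove 28

Standard divisor: 55090 ÷ 53 ≈ 1039.434.
Standard quotas: Oakdale 5.2904, Rivermont 6.3342, Pinehurst 6.3968, Claybrook 2.3301, Stonebridge 2.6226, Millford 2.2974, Ashgrove 27.7286.
Lower quotas: Oakdale 5, Rivermont 6, Pinehurst 6, Claybrook 2, Stonebridge 2, Millford 2, Ashgrove 27 (sum 50, leaving 3 seats).
Remainders in descending order: Ashgrove 0.7286, Stonebridge 0.6226, Pinehurst 0.3968, Rivermont 0.3342, Claybrook 0.3301, Millford 0.2974, Oakdale 0.2904.
The surplus seats go to Ashgrove, Stonebridge, Pinehurst.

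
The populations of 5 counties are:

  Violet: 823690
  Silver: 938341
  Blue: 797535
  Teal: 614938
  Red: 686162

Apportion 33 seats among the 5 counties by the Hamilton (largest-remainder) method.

Standard divisor: 3860666 ÷ 33 ≈ 116989.879.
Standard quotas: Violet 7.0407, Silver 8.0207, Blue 6.8171, Teal 5.2563, Red 5.8651.
Lower quotas: Violet 7, Silver 8, Blue 6, Teal 5, Red 5 (sum 31, leaving 2 seats).
Remainders in descending order: Red 0.8651, Blue 0.8171, Teal 0.2563, Violet 0.0407, Silver 0.0207.
Largest remainders: Red, Blue receive the extra seats.

Violet 7; Silver 8; Blue 7; Teal 5; Red 6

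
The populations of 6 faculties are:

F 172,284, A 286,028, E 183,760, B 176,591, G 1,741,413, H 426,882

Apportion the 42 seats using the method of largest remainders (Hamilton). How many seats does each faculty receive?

Standard divisor: 2986958 ÷ 42 ≈ 71118.048.
Standard quotas: F 2.4225, A 4.0219, E 2.5839, B 2.4831, G 24.4862, H 6.0024.
Lower quotas: F 2, A 4, E 2, B 2, G 24, H 6 (sum 40, leaving 2 seats).
Remainders in descending order: E 0.5839, G 0.4862, B 0.4831, F 0.4225, A 0.0219, H 0.0024.
The surplus seats go to E, G.

F=2; A=4; E=3; B=2; G=25; H=6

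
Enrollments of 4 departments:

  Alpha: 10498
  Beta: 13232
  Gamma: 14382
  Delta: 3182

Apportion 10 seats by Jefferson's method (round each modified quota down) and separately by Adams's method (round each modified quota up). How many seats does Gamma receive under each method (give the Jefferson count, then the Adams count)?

4 and 3

Jefferson: Alpha 3, Beta 3, Gamma 4, Delta 0.
Adams: Alpha 3, Beta 3, Gamma 3, Delta 1.
Gamma gets 4 under Jefferson and 3 under Adams.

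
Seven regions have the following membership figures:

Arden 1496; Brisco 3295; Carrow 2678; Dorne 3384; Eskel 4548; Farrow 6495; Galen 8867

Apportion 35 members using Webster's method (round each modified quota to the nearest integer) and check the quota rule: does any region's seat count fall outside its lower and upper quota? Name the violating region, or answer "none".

none

Standard quotas: Arden 1.702, Brisco 3.749, Carrow 3.047, Dorne 3.850, Eskel 5.174, Farrow 7.390, Galen 10.088.
Webster allocation: Arden 2, Brisco 4, Carrow 3, Dorne 4, Eskel 5, Farrow 7, Galen 10.
Every allocation lies between the lower and upper quota.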